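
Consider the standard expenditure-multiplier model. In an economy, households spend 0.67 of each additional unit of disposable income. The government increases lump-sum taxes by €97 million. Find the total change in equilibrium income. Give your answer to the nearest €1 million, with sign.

−€197 million

A lump-sum tax change of +€97 million shifts disposable income by −€97 million; first-round consumption changes by −c × ΔT = −0.67 × (+€97 million) = −€64.99 million.
Expenditure multiplier = 1/(1 − MPC) = 1/(1 − 0.67) = 1/0.33 ≈ 3.03.
The tax multiplier is −c × k ≈ −2.03, so ΔY = k × (−c·ΔT) = (−€64.99 million) / 0.33 ≈ −€197 million.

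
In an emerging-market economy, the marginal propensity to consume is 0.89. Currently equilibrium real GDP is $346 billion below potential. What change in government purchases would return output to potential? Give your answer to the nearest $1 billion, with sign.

Spending multiplier = 1/(1 − MPC) = 1/(1 − 0.89) = 1/0.11 ≈ 9.091.
Need ΔY = +$346 billion, so ΔG = ΔY/k = (+$346 billion) × 0.11 ≈ +$38 billion.
The government should increase government purchases by $38 billion.

+$38 billion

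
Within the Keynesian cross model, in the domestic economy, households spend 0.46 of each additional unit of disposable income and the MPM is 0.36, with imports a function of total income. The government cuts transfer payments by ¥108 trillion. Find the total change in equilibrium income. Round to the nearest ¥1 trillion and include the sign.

The transfer change shifts disposable income by −¥108 trillion, so first-round consumption changes by c·ΔTR = 0.46 × (−¥108 trillion) = −¥49.68 trillion.
Expenditure multiplier = 1/(1 − c + m) = 1/(1 − 0.46 + 0.36) = 1/0.9 ≈ 1.111.
The transfer multiplier is c × k ≈ 0.511, so ΔY = k × (c·ΔTR) = (−¥49.68 trillion) / 0.9 ≈ −¥55 trillion.

−¥55 trillion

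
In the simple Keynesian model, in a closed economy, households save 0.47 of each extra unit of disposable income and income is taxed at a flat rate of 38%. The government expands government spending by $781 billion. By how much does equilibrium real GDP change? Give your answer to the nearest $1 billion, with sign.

+$1,163 billion

MPC = 1 − MPS = 1 − 0.47 = 0.53.
Government-spending multiplier = 1/(1 − c(1−t)) = 1/(1 − 0.53×0.62) = 1/0.6714 ≈ 1.489.
ΔY = k × ΔG = (+$781 billion) / 0.6714 ≈ +$1,163 billion.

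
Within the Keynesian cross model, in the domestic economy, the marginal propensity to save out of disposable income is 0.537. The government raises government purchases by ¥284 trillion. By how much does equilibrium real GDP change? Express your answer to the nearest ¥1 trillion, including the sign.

+¥529 trillion

MPC = 1 − MPS = 1 − 0.537 = 0.463.
Spending multiplier = 1/(1 − MPC) = 1/(1 − 0.463) = 1/0.537 ≈ 1.862.
ΔY = k × ΔG = (+¥284 trillion) / 0.537 ≈ +¥529 trillion.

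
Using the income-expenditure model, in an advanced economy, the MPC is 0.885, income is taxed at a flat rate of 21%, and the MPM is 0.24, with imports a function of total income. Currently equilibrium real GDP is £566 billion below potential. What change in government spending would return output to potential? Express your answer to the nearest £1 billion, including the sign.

Spending multiplier = 1/(1 − c(1−t) + m) = 1/(1 − 0.885×0.79 + 0.24) = 1/0.54085 ≈ 1.849.
Need ΔY = +£566 billion, so ΔG = ΔY/k = (+£566 billion) × 0.54085 ≈ +£306 billion.
The government should increase government spending by £306 billion.

+£306 billion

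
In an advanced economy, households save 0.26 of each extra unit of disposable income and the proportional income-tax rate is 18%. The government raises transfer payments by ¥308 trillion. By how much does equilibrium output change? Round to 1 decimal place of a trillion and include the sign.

MPC = 1 − MPS = 1 − 0.26 = 0.74.
The transfer change shifts disposable income by +¥308 trillion, so first-round consumption changes by c·ΔTR = 0.74 × (+¥308 trillion) = +¥227.92 trillion.
Expenditure multiplier = 1/(1 − c(1−t)) = 1/(1 − 0.74×0.82) = 1/0.3932 ≈ 2.543.
The transfer multiplier is c × k ≈ 1.882, so ΔY = k × (c·ΔTR) = (+¥227.92 trillion) / 0.3932 ≈ +¥579.7 trillion.

+¥579.7 trillion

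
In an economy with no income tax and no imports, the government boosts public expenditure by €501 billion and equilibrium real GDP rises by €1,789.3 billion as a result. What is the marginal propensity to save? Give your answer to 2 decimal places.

Implied spending multiplier k = ΔY/ΔG = 1,789.3/501 ≈ 3.5715.
Since k = 1/(1 − MPC), MPC = 1 − 1/k = 1 − ΔG/ΔY = 1 − 501/1,789.3 ≈ 0.72.
MPS = 1 − MPC = 0.28.

0.28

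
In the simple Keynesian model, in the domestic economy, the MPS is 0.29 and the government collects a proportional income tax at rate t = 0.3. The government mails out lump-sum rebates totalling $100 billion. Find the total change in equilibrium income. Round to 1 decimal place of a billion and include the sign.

MPC = 1 − MPS = 1 − 0.29 = 0.71.
A lump-sum tax change of −$100 billion shifts disposable income by +$100 billion; first-round consumption changes by −c × ΔT = −0.71 × (−$100 billion) = +$71 billion.
Expenditure multiplier = 1/(1 − c(1−t)) = 1/(1 − 0.71×0.7) = 1/0.503 ≈ 1.988.
The tax multiplier is −c × k ≈ −1.412, so ΔY = k × (−c·ΔT) = (+$71 billion) / 0.503 ≈ +$141.2 billion.

+$141.2 billion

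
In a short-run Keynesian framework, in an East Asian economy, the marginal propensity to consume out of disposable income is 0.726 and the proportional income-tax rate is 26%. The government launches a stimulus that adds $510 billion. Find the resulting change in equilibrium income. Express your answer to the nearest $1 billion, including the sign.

Spending multiplier = 1/(1 − c(1−t)) = 1/(1 − 0.726×0.74) = 1/0.46276 ≈ 2.161.
ΔY = k × ΔG = (+$510 billion) / 0.46276 ≈ +$1,102 billion.

+$1,102 billion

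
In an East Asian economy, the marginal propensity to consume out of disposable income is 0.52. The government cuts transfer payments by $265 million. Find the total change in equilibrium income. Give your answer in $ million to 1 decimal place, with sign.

−$287.1 million

The transfer change shifts disposable income by −$265 million, so first-round consumption changes by c·ΔTR = 0.52 × (−$265 million) = −$137.8 million.
Expenditure multiplier = 1/(1 − MPC) = 1/(1 − 0.52) = 1/0.48 ≈ 2.083.
The transfer multiplier is c × k ≈ 1.083, so ΔY = k × (c·ΔTR) = (−$137.8 million) / 0.48 ≈ −$287.1 million.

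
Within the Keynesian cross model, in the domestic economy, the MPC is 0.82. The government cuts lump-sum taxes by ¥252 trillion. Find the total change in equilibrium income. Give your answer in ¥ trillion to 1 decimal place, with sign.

A lump-sum tax change of −¥252 trillion shifts disposable income by +¥252 trillion; first-round consumption changes by −c × ΔT = −0.82 × (−¥252 trillion) = +¥206.64 trillion.
Expenditure multiplier = 1/(1 − MPC) = 1/(1 − 0.82) = 1/0.18 ≈ 5.556.
The tax multiplier is −c × k ≈ −4.556, so ΔY = k × (−c·ΔT) = (+¥206.64 trillion) / 0.18 = +¥1,148 trillion.

+¥1,148.0 trillion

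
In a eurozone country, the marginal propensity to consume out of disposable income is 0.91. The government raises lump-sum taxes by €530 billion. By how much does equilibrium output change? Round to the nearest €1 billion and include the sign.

A lump-sum tax change of +€530 billion shifts disposable income by −€530 billion; first-round consumption changes by −c × ΔT = −0.91 × (+€530 billion) = −€482.3 billion.
Expenditure multiplier = 1/(1 − MPC) = 1/(1 − 0.91) = 1/0.09 ≈ 11.111.
The tax multiplier is −c × k ≈ −10.111, so ΔY = k × (−c·ΔT) = (−€482.3 billion) / 0.09 ≈ −€5,359 billion.

−€5,359 billion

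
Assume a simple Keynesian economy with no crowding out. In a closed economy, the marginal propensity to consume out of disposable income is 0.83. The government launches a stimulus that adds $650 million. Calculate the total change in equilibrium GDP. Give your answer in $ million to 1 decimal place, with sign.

+$3,823.5 million

Government-spending multiplier = 1/(1 − MPC) = 1/(1 − 0.83) = 1/0.17 ≈ 5.882.
ΔY = k × ΔG = (+$650 million) / 0.17 ≈ +$3,823.5 million.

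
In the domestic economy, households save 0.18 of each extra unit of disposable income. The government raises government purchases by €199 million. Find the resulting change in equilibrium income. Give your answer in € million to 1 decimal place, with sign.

MPC = 1 − MPS = 1 − 0.18 = 0.82.
Government-spending multiplier = 1/(1 − MPC) = 1/(1 − 0.82) = 1/0.18 ≈ 5.556.
ΔY = k × ΔG = (+€199 million) / 0.18 ≈ +€1,105.6 million.

+€1,105.6 million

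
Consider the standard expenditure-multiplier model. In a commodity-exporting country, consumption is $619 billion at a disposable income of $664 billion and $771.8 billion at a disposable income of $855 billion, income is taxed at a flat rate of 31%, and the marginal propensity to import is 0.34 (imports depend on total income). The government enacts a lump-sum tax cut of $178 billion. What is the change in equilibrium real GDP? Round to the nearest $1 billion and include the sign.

MPC = ΔC/ΔYd = (771.8 − 619)/(855 − 664) = 152.8/191 = 0.8.
A lump-sum tax change of −$178 billion shifts disposable income by +$178 billion; first-round consumption changes by −c × ΔT = −0.8 × (−$178 billion) = +$142.4 billion.
Expenditure multiplier = 1/(1 − c(1−t) + m) = 1/(1 − 0.8×0.69 + 0.34) = 1/0.788 ≈ 1.269.
The tax multiplier is −c × k ≈ −1.015, so ΔY = k × (−c·ΔT) = (+$142.4 billion) / 0.788 ≈ +$181 billion.

+$181 billion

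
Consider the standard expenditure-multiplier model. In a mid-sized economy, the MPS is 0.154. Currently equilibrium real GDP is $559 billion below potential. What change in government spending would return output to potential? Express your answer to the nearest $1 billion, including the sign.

MPC = 1 − MPS = 1 − 0.154 = 0.846.
Spending multiplier = 1/(1 − MPC) = 1/(1 − 0.846) = 1/0.154 ≈ 6.494.
Need ΔY = +$559 billion, so ΔG = ΔY/k = (+$559 billion) × 0.154 ≈ +$86 billion.
The government should increase government spending by $86 billion.

+$86 billion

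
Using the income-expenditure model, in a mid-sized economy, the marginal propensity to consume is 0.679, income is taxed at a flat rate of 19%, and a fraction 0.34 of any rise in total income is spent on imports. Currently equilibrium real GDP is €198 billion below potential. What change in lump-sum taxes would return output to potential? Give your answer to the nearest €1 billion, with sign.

Spending multiplier = 1/(1 − c(1−t) + m) = 1/(1 − 0.679×0.81 + 0.34) = 1/0.79001 ≈ 1.266.
Tax multiplier = −c·k = −0.679/0.79001 ≈ −0.859. Need ΔY = +€198 billion, so ΔT = ΔY/(−c·k) = −(+€198 billion) × 0.79001 / 0.679 ≈ −€230 billion.
The government should cut lump-sum taxes by €230 billion.

−€230 billion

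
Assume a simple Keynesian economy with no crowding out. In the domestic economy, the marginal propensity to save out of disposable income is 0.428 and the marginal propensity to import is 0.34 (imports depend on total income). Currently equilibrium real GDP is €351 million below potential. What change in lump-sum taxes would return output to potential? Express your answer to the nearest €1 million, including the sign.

−€471 million

MPC = 1 − MPS = 1 − 0.428 = 0.572.
Spending multiplier = 1/(1 − c + m) = 1/(1 − 0.572 + 0.34) = 1/0.768 ≈ 1.302.
Tax multiplier = −c·k = −0.572/0.768 ≈ −0.745. Need ΔY = +€351 million, so ΔT = ΔY/(−c·k) = −(+€351 million) × 0.768 / 0.572 ≈ −€471 million.
The government should cut lump-sum taxes by €471 million.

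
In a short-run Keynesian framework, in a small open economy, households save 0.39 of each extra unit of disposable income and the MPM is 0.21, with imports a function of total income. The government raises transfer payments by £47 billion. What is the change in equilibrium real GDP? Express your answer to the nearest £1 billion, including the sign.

MPC = 1 − MPS = 1 − 0.39 = 0.61.
The transfer change shifts disposable income by +£47 billion, so first-round consumption changes by c·ΔTR = 0.61 × (+£47 billion) = +£28.67 billion.
Expenditure multiplier = 1/(1 − c + m) = 1/(1 − 0.61 + 0.21) = 1/0.6 ≈ 1.667.
The transfer multiplier is c × k ≈ 1.017, so ΔY = k × (c·ΔTR) = (+£28.67 billion) / 0.6 ≈ +£48 billion.

+£48 billion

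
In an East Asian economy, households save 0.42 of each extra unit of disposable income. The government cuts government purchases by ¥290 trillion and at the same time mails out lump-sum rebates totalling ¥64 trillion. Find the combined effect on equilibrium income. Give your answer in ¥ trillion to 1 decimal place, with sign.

−¥602.1 trillion

MPC = 1 − MPS = 1 − 0.42 = 0.58.
Expenditure multiplier = 1/(1 − MPC) = 1/(1 − 0.58) = 1/0.42 ≈ 2.381.
ΔG contributes k·ΔG = (−¥290 trillion) / 0.42 ≈ −¥690.5 trillion.
ΔT of −¥64 trillion changes first-round spending by −c·ΔT = +¥37.12 trillion, contributing k·(−c·ΔT) = (+¥37.12 trillion) / 0.42 ≈ +¥88.4 trillion.
Net ΔY = k(ΔG − c·ΔT) = (−¥252.88 trillion) / 0.42 ≈ −¥602.1 trillion.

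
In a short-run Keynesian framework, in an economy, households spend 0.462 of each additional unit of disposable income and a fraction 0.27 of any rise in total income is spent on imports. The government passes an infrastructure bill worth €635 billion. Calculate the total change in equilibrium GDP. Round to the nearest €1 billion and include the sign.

Government-spending multiplier = 1/(1 − c + m) = 1/(1 − 0.462 + 0.27) = 1/0.808 ≈ 1.238.
ΔY = k × ΔG = (+€635 billion) / 0.808 ≈ +€786 billion.

+€786 billion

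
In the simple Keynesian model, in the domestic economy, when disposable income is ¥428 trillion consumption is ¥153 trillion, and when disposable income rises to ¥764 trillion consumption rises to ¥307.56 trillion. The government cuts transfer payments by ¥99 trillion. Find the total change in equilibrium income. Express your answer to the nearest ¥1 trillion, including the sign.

−¥84 trillion

MPC = ΔC/ΔYd = (307.56 − 153)/(764 − 428) = 154.56/336 = 0.46.
The transfer change shifts disposable income by −¥99 trillion, so first-round consumption changes by c·ΔTR = 0.46 × (−¥99 trillion) = −¥45.54 trillion.
Expenditure multiplier = 1/(1 − MPC) = 1/(1 − 0.46) = 1/0.54 ≈ 1.852.
The transfer multiplier is c × k ≈ 0.852, so ΔY = k × (c·ΔTR) = (−¥45.54 trillion) / 0.54 ≈ −¥84 trillion.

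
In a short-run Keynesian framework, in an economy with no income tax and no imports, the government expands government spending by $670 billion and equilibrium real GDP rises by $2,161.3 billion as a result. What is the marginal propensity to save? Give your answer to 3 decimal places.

0.310

Implied spending multiplier k = ΔY/ΔG = 2,161.3/670 ≈ 3.2258.
Since k = 1/(1 − MPC), MPC = 1 − 1/k = 1 − ΔG/ΔY = 1 − 670/2,161.3 ≈ 0.690.
MPS = 1 − MPC = 0.310.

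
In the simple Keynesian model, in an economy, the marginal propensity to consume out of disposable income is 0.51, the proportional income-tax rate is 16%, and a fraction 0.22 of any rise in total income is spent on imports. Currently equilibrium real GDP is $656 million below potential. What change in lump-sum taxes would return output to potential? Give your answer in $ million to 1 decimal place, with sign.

Spending multiplier = 1/(1 − c(1−t) + m) = 1/(1 − 0.51×0.84 + 0.22) = 1/0.7916 ≈ 1.263.
Tax multiplier = −c·k = −0.51/0.7916 ≈ −0.644. Need ΔY = +$656 million, so ΔT = ΔY/(−c·k) = −(+$656 million) × 0.7916 / 0.51 ≈ −$1,018.2 million.
The government should cut lump-sum taxes by $1,018.2 million.

−$1,018.2 million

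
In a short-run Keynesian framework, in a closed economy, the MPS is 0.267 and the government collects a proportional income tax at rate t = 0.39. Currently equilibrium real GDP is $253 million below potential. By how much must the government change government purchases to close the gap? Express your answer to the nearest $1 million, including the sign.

+$140 million

MPC = 1 − MPS = 1 − 0.267 = 0.733.
Spending multiplier = 1/(1 − c(1−t)) = 1/(1 − 0.733×0.61) = 1/0.55287 ≈ 1.809.
Need ΔY = +$253 million, so ΔG = ΔY/k = (+$253 million) × 0.55287 ≈ +$140 million.
The government should increase government purchases by $140 million.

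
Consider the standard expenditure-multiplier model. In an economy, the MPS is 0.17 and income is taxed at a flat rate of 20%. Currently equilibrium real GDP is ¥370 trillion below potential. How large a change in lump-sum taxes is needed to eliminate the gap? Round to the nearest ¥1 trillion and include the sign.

−¥150 trillion

MPC = 1 − MPS = 1 − 0.17 = 0.83.
Spending multiplier = 1/(1 − c(1−t)) = 1/(1 − 0.83×0.8) = 1/0.336 ≈ 2.976.
Tax multiplier = −c·k = −0.83/0.336 ≈ −2.47. Need ΔY = +¥370 trillion, so ΔT = ΔY/(−c·k) = −(+¥370 trillion) × 0.336 / 0.83 ≈ −¥150 trillion.
The government should cut lump-sum taxes by ¥150 trillion.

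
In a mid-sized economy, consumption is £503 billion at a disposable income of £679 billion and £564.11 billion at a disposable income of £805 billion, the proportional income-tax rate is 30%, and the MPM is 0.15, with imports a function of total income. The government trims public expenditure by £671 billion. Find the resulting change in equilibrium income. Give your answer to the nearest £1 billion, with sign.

MPC = ΔC/ΔYd = (564.11 − 503)/(805 − 679) = 61.11/126 = 0.485.
Spending multiplier = 1/(1 − c(1−t) + m) = 1/(1 − 0.485×0.7 + 0.15) = 1/0.8105 ≈ 1.234.
ΔY = k × ΔG = (−£671 billion) / 0.8105 ≈ −£828 billion.

−£828 billion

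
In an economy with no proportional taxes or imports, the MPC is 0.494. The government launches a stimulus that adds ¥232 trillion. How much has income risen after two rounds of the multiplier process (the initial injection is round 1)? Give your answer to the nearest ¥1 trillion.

Round 1 adds ΔG = ¥232 trillion; each later round is MPC = 0.494 times the previous.
After 2 rounds: 232 + 114.608 = ΔG·(1 − c^2)/(1 − c) = 232 × (1 − 0.244036)/0.506 ≈ ¥347 trillion.

¥347 trillion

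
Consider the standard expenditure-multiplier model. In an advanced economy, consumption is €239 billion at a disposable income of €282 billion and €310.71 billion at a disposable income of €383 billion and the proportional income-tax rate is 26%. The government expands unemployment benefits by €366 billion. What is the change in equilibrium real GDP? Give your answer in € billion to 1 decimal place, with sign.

+€547.5 billion

MPC = ΔC/ΔYd = (310.71 − 239)/(383 − 282) = 71.71/101 = 0.71.
The transfer change shifts disposable income by +€366 billion, so first-round consumption changes by c·ΔTR = 0.71 × (+€366 billion) = +€259.86 billion.
Expenditure multiplier = 1/(1 − c(1−t)) = 1/(1 − 0.71×0.74) = 1/0.4746 ≈ 2.107.
The transfer multiplier is c × k ≈ 1.496, so ΔY = k × (c·ΔTR) = (+€259.86 billion) / 0.4746 ≈ +€547.5 billion.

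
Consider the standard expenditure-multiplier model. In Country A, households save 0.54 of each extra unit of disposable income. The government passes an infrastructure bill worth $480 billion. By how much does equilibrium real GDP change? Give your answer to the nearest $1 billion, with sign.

+$889 billion

MPC = 1 − MPS = 1 − 0.54 = 0.46.
Spending multiplier = 1/(1 − MPC) = 1/(1 − 0.46) = 1/0.54 ≈ 1.852.
ΔY = k × ΔG = (+$480 billion) / 0.54 ≈ +$889 billion.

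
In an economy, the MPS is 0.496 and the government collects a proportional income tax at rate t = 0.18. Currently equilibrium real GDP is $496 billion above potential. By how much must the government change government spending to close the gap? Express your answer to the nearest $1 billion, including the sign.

−$291 billion

MPC = 1 − MPS = 1 − 0.496 = 0.504.
Spending multiplier = 1/(1 − c(1−t)) = 1/(1 − 0.504×0.82) = 1/0.58672 ≈ 1.704.
Need ΔY = −$496 billion, so ΔG = ΔY/k = (−$496 billion) × 0.58672 ≈ −$291 billion.
The government should cut government spending by $291 billion.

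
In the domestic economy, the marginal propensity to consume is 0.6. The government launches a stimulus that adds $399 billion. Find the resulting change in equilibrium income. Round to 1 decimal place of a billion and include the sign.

+$997.5 billion

Spending multiplier = 1/(1 − MPC) = 1/(1 − 0.6) = 1/0.4 = 2.5.
ΔY = k × ΔG = (+$399 billion) / 0.4 = +$997.5 billion.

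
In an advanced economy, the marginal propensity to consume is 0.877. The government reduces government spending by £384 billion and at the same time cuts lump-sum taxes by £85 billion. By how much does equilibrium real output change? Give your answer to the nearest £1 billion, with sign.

−£2,516 billion

Expenditure multiplier = 1/(1 − MPC) = 1/(1 − 0.877) = 1/0.123 ≈ 8.13.
ΔG contributes k·ΔG = (−£384 billion) / 0.123 ≈ −£3,122 billion.
ΔT of −£85 billion changes first-round spending by −c·ΔT = +£74.545 billion, contributing k·(−c·ΔT) = (+£74.545 billion) / 0.123 ≈ +£606.1 billion.
Net ΔY = k(ΔG − c·ΔT) = (−£309.455 billion) / 0.123 ≈ −£2,516 billion.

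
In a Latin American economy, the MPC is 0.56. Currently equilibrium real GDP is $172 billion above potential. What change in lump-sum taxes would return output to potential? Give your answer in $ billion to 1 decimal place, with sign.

Spending multiplier = 1/(1 − MPC) = 1/(1 − 0.56) = 1/0.44 ≈ 2.273.
Tax multiplier = −c·k = −0.56/0.44 ≈ −1.273. Need ΔY = −$172 billion, so ΔT = ΔY/(−c·k) = −(−$172 billion) × 0.44 / 0.56 ≈ +$135.1 billion.
The government should raise lump-sum taxes by $135.1 billion.

+$135.1 billion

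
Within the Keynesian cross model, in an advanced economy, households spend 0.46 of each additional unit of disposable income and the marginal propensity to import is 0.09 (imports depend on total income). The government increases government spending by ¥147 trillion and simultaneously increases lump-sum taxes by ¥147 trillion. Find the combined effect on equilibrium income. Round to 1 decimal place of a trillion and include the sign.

+¥126.0 trillion

Expenditure multiplier = 1/(1 − c + m) = 1/(1 − 0.46 + 0.09) = 1/0.63 ≈ 1.587.
ΔG contributes k·ΔG = (+¥147 trillion) / 0.63 ≈ +¥233.3 trillion.
ΔT of +¥147 trillion changes first-round spending by −c·ΔT = −¥67.62 trillion, contributing k·(−c·ΔT) = (−¥67.62 trillion) / 0.63 ≈ −¥107.3 trillion.
Net ΔY = k(ΔG − c·ΔT) = (+¥79.38 trillion) / 0.63 = +¥126 trillion.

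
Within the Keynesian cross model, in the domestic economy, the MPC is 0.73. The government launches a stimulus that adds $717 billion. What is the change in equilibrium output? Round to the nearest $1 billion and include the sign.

+$2,656 billion

Expenditure multiplier = 1/(1 − MPC) = 1/(1 − 0.73) = 1/0.27 ≈ 3.704.
ΔY = k × ΔG = (+$717 billion) / 0.27 ≈ +$2,656 billion.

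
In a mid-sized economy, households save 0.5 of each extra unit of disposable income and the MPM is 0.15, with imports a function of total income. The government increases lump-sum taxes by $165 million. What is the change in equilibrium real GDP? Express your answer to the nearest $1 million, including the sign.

−$127 million

MPC = 1 − MPS = 1 − 0.5 = 0.5.
A lump-sum tax change of +$165 million shifts disposable income by −$165 million; first-round consumption changes by −c × ΔT = −0.5 × (+$165 million) = −$82.5 million.
Expenditure multiplier = 1/(1 − c + m) = 1/(1 − 0.5 + 0.15) = 1/0.65 ≈ 1.538.
The tax multiplier is −c × k ≈ −0.769, so ΔY = k × (−c·ΔT) = (−$82.5 million) / 0.65 ≈ −$127 million.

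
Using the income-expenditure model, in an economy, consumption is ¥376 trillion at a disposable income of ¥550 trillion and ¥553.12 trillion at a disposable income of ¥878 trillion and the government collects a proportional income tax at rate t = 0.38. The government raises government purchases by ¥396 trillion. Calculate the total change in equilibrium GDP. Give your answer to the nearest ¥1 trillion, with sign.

MPC = ΔC/ΔYd = (553.12 − 376)/(878 − 550) = 177.12/328 = 0.54.
Government-spending multiplier = 1/(1 − c(1−t)) = 1/(1 − 0.54×0.62) = 1/0.6652 ≈ 1.503.
ΔY = k × ΔG = (+¥396 trillion) / 0.6652 ≈ +¥595 trillion.

+¥595 trillion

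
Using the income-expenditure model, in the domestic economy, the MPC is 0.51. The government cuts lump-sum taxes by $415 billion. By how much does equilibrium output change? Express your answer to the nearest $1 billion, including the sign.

A lump-sum tax change of −$415 billion shifts disposable income by +$415 billion; first-round consumption changes by −c × ΔT = −0.51 × (−$415 billion) = +$211.65 billion.
Expenditure multiplier = 1/(1 − MPC) = 1/(1 − 0.51) = 1/0.49 ≈ 2.041.
The tax multiplier is −c × k ≈ −1.041, so ΔY = k × (−c·ΔT) = (+$211.65 billion) / 0.49 ≈ +$432 billion.

+$432 billion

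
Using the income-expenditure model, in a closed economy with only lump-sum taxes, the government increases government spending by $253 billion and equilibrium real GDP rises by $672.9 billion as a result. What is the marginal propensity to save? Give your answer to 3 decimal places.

0.376

Implied spending multiplier k = ΔY/ΔG = 672.9/253 ≈ 2.6597.
Since k = 1/(1 − MPC), MPC = 1 − 1/k = 1 − ΔG/ΔY = 1 − 253/672.9 ≈ 0.624.
MPS = 1 − MPC = 0.376.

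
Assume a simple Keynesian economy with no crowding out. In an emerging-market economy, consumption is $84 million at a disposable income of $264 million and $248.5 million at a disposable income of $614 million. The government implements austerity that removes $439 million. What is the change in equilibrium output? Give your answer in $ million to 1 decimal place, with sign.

MPC = ΔC/ΔYd = (248.5 − 84)/(614 − 264) = 164.5/350 = 0.47.
Expenditure multiplier = 1/(1 − MPC) = 1/(1 − 0.47) = 1/0.53 ≈ 1.887.
ΔY = k × ΔG = (−$439 million) / 0.53 ≈ −$828.3 million.

−$828.3 million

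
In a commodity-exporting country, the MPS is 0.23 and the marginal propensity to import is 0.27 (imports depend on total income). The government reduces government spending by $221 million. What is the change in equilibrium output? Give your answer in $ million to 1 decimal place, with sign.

MPC = 1 − MPS = 1 − 0.23 = 0.77.
Spending multiplier = 1/(1 − c + m) = 1/(1 − 0.77 + 0.27) = 1/0.5 = 2.
ΔY = k × ΔG = (−$221 million) / 0.5 = −$442 million.

−$442.0 million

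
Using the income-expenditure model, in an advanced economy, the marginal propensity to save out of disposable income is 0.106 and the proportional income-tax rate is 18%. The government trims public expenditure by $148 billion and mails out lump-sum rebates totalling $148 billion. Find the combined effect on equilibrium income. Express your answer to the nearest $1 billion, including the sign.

MPC = 1 − MPS = 1 − 0.106 = 0.894.
Expenditure multiplier = 1/(1 − c(1−t)) = 1/(1 − 0.894×0.82) = 1/0.26692 ≈ 3.746.
ΔG contributes k·ΔG = (−$148 billion) / 0.26692 ≈ −$554.5 billion.
ΔT of −$148 billion changes first-round spending by −c·ΔT = +$132.312 billion, contributing k·(−c·ΔT) = (+$132.312 billion) / 0.26692 ≈ +$495.7 billion.
Net ΔY = k(ΔG − c·ΔT) = (−$15.688 billion) / 0.26692 ≈ −$59 billion.

−$59 billion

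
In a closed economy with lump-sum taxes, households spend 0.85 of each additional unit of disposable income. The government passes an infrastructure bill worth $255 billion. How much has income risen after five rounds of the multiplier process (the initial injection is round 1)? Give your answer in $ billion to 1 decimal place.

Round 1 adds ΔG = $255 billion; each later round is MPC = 0.85 times the previous.
After 5 rounds: 255 + 216.75 + 184.2375 + 156.601875 + 133.11159375 = ΔG·(1 − c^5)/(1 − c) = 255 × (1 − 0.4437053125)/0.15 ≈ $945.7 billion.

$945.7 billion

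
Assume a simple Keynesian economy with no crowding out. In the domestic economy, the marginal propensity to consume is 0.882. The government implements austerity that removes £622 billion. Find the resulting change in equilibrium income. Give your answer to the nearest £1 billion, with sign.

Expenditure multiplier = 1/(1 − MPC) = 1/(1 − 0.882) = 1/0.118 ≈ 8.475.
ΔY = k × ΔG = (−£622 billion) / 0.118 ≈ −£5,271 billion.

−£5,271 billion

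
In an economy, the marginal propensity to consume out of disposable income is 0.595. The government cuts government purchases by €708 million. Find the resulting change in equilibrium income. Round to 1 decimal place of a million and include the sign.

Spending multiplier = 1/(1 − MPC) = 1/(1 − 0.595) = 1/0.405 ≈ 2.469.
ΔY = k × ΔG = (−€708 million) / 0.405 ≈ −€1,748.1 million.

−€1,748.1 million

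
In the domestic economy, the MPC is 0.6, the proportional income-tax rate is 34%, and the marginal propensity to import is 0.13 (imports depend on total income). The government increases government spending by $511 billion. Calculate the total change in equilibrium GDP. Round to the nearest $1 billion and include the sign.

Government-spending multiplier = 1/(1 − c(1−t) + m) = 1/(1 − 0.6×0.66 + 0.13) = 1/0.734 ≈ 1.362.
ΔY = k × ΔG = (+$511 billion) / 0.734 ≈ +$696 billion.

+$696 billion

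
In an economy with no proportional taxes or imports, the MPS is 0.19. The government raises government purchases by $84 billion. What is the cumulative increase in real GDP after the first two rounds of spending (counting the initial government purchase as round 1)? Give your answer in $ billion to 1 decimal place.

$152.0 billion

MPC = 1 − MPS = 1 − 0.19 = 0.81.
Round 1 adds ΔG = $84 billion; each later round is MPC = 0.81 times the previous.
After 2 rounds: 84 + 68.04 = ΔG·(1 − c^2)/(1 − c) = 84 × (1 − 0.6561)/0.19 ≈ $152 billion.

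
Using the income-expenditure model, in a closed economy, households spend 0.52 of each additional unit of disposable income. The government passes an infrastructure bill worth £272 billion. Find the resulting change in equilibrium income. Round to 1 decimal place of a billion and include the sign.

+£566.7 billion

Spending multiplier = 1/(1 − MPC) = 1/(1 − 0.52) = 1/0.48 ≈ 2.083.
ΔY = k × ΔG = (+£272 billion) / 0.48 ≈ +£566.7 billion.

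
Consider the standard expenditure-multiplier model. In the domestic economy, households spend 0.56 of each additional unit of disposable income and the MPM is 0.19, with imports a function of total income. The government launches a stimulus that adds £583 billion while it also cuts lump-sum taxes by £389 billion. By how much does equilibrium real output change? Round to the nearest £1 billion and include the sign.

Expenditure multiplier = 1/(1 − c + m) = 1/(1 − 0.56 + 0.19) = 1/0.63 ≈ 1.587.
ΔG contributes k·ΔG = (+£583 billion) / 0.63 ≈ +£925.4 billion.
ΔT of −£389 billion changes first-round spending by −c·ΔT = +£217.84 billion, contributing k·(−c·ΔT) = (+£217.84 billion) / 0.63 ≈ +£345.8 billion.
Net ΔY = k(ΔG − c·ΔT) = (+£800.84 billion) / 0.63 ≈ +£1,271 billion.

+£1,271 billion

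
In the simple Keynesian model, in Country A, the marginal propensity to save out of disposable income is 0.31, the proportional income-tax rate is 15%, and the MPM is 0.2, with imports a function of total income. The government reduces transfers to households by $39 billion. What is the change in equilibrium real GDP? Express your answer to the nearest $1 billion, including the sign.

MPC = 1 − MPS = 1 − 0.31 = 0.69.
The transfer change shifts disposable income by −$39 billion, so first-round consumption changes by c·ΔTR = 0.69 × (−$39 billion) = −$26.91 billion.
Expenditure multiplier = 1/(1 − c(1−t) + m) = 1/(1 − 0.69×0.85 + 0.2) = 1/0.6135 ≈ 1.63.
The transfer multiplier is c × k ≈ 1.125, so ΔY = k × (c·ΔTR) = (−$26.91 billion) / 0.6135 ≈ −$44 billion.

−$44 billion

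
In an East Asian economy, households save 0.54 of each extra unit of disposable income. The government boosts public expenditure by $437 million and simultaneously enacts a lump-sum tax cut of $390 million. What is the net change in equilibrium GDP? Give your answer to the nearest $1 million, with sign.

+$1,141 million

MPC = 1 − MPS = 1 − 0.54 = 0.46.
Expenditure multiplier = 1/(1 − MPC) = 1/(1 − 0.46) = 1/0.54 ≈ 1.852.
ΔG contributes k·ΔG = (+$437 million) / 0.54 ≈ +$809.3 million.
ΔT of −$390 million changes first-round spending by −c·ΔT = +$179.4 million, contributing k·(−c·ΔT) = (+$179.4 million) / 0.54 ≈ +$332.2 million.
Net ΔY = k(ΔG − c·ΔT) = (+$616.4 million) / 0.54 ≈ +$1,141 million.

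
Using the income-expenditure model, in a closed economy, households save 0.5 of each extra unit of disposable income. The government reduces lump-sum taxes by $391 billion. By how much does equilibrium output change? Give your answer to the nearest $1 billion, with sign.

MPC = 1 − MPS = 1 − 0.5 = 0.5.
A lump-sum tax change of −$391 billion shifts disposable income by +$391 billion; first-round consumption changes by −c × ΔT = −0.5 × (−$391 billion) = +$195.5 billion.
Expenditure multiplier = 1/(1 − MPC) = 1/(1 − 0.5) = 1/0.5 = 2.
The tax multiplier is −c × k = −1, so ΔY = k × (−c·ΔT) = (+$195.5 billion) / 0.5 = +$391 billion.

+$391 billion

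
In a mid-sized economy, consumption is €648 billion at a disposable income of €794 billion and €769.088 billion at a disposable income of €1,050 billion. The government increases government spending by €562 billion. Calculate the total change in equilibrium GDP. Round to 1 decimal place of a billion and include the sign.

+€1,066.4 billion

MPC = ΔC/ΔYd = (769.088 − 648)/(1,050 − 794) = 121.088/256 = 0.473.
Expenditure multiplier = 1/(1 − MPC) = 1/(1 − 0.473) = 1/0.527 ≈ 1.898.
ΔY = k × ΔG = (+€562 billion) / 0.527 ≈ +€1,066.4 billion.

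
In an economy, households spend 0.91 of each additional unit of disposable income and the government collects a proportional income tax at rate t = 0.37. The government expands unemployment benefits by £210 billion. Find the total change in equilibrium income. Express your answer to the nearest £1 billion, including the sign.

The transfer change shifts disposable income by +£210 billion, so first-round consumption changes by c·ΔTR = 0.91 × (+£210 billion) = +£191.1 billion.
Expenditure multiplier = 1/(1 − c(1−t)) = 1/(1 − 0.91×0.63) = 1/0.4267 ≈ 2.344.
The transfer multiplier is c × k ≈ 2.133, so ΔY = k × (c·ΔTR) = (+£191.1 billion) / 0.4267 ≈ +£448 billion.

+£448 billion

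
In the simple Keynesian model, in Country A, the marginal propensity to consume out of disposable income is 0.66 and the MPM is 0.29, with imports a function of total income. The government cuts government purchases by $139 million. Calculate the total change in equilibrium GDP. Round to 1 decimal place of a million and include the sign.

−$220.6 million

Expenditure multiplier = 1/(1 − c + m) = 1/(1 − 0.66 + 0.29) = 1/0.63 ≈ 1.587.
ΔY = k × ΔG = (−$139 million) / 0.63 ≈ −$220.6 million.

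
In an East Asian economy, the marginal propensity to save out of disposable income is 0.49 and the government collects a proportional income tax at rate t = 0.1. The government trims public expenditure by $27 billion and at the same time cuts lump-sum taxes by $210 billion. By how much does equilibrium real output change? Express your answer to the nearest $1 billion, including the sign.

MPC = 1 − MPS = 1 − 0.49 = 0.51.
Expenditure multiplier = 1/(1 − c(1−t)) = 1/(1 − 0.51×0.9) = 1/0.541 ≈ 1.848.
ΔG contributes k·ΔG = (−$27 billion) / 0.541 ≈ −$49.9 billion.
ΔT of −$210 billion changes first-round spending by −c·ΔT = +$107.1 billion, contributing k·(−c·ΔT) = (+$107.1 billion) / 0.541 ≈ +$198 billion.
Net ΔY = k(ΔG − c·ΔT) = (+$80.1 billion) / 0.541 ≈ +$148 billion.

+$148 billion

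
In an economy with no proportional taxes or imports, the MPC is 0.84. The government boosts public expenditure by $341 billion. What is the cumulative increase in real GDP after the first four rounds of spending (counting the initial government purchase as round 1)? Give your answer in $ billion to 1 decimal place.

$1,070.2 billion

Round 1 adds ΔG = $341 billion; each later round is MPC = 0.84 times the previous.
After 4 rounds: 341 + 286.44 + 240.6096 + 202.112064 = ΔG·(1 − c^4)/(1 − c) = 341 × (1 − 0.49787136)/0.16 ≈ $1,070.2 billion.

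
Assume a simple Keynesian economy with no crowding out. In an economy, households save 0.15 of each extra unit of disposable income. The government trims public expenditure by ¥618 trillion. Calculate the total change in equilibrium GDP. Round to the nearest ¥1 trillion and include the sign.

−¥4,120 trillion

MPC = 1 − MPS = 1 − 0.15 = 0.85.
Expenditure multiplier = 1/(1 − MPC) = 1/(1 − 0.85) = 1/0.15 ≈ 6.667.
ΔY = k × ΔG = (−¥618 trillion) / 0.15 = −¥4,120 trillion.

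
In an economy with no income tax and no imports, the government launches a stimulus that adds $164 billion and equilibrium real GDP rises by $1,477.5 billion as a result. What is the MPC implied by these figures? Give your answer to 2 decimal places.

Implied spending multiplier k = ΔY/ΔG = 1,477.5/164 ≈ 9.0091.
Since k = 1/(1 − MPC), MPC = 1 − 1/k = 1 − ΔG/ΔY = 1 − 164/1,477.5 ≈ 0.89.

0.89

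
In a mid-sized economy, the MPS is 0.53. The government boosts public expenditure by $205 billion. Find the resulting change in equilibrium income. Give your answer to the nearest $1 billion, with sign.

+$387 billion

MPC = 1 − MPS = 1 − 0.53 = 0.47.
Government-spending multiplier = 1/(1 − MPC) = 1/(1 − 0.47) = 1/0.53 ≈ 1.887.
ΔY = k × ΔG = (+$205 billion) / 0.53 ≈ +$387 billion.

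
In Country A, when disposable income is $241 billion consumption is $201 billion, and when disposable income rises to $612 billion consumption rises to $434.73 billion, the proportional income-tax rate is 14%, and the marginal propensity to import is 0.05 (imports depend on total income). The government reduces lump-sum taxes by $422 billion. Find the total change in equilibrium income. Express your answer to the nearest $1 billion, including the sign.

MPC = ΔC/ΔYd = (434.73 − 201)/(612 − 241) = 233.73/371 = 0.63.
A lump-sum tax change of −$422 billion shifts disposable income by +$422 billion; first-round consumption changes by −c × ΔT = −0.63 × (−$422 billion) = +$265.86 billion.
Expenditure multiplier = 1/(1 − c(1−t) + m) = 1/(1 − 0.63×0.86 + 0.05) = 1/0.5082 ≈ 1.968.
The tax multiplier is −c × k ≈ −1.24, so ΔY = k × (−c·ΔT) = (+$265.86 billion) / 0.5082 ≈ +$523 billion.

+$523 billion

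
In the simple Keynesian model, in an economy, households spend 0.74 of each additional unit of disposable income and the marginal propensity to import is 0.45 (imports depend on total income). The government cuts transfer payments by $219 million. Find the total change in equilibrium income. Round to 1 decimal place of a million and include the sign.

−$228.3 million

The transfer change shifts disposable income by −$219 million, so first-round consumption changes by c·ΔTR = 0.74 × (−$219 million) = −$162.06 million.
Expenditure multiplier = 1/(1 − c + m) = 1/(1 − 0.74 + 0.45) = 1/0.71 ≈ 1.408.
The transfer multiplier is c × k ≈ 1.042, so ΔY = k × (c·ΔTR) = (−$162.06 million) / 0.71 ≈ −$228.3 million.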